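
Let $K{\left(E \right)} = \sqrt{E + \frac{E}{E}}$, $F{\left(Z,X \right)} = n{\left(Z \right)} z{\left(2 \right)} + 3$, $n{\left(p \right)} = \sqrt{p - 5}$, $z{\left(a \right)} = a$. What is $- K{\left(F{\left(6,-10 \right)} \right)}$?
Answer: $- \sqrt{6} \approx -2.4495$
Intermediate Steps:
$n{\left(p \right)} = \sqrt{-5 + p}$
$F{\left(Z,X \right)} = 3 + 2 \sqrt{-5 + Z}$ ($F{\left(Z,X \right)} = \sqrt{-5 + Z} 2 + 3 = 2 \sqrt{-5 + Z} + 3 = 3 + 2 \sqrt{-5 + Z}$)
$K{\left(E \right)} = \sqrt{1 + E}$ ($K{\left(E \right)} = \sqrt{E + 1} = \sqrt{1 + E}$)
$- K{\left(F{\left(6,-10 \right)} \right)} = - \sqrt{1 + \left(3 + 2 \sqrt{-5 + 6}\right)} = - \sqrt{1 + \left(3 + 2 \sqrt{1}\right)} = - \sqrt{1 + \left(3 + 2 \cdot 1\right)} = - \sqrt{1 + \left(3 + 2\right)} = - \sqrt{1 + 5} = - \sqrt{6}$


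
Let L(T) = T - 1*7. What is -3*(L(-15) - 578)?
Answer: 1800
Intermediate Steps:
L(T) = -7 + T (L(T) = T - 7 = -7 + T)
-3*(L(-15) - 578) = -3*((-7 - 15) - 578) = -3*(-22 - 578) = -3*(-600) = 1800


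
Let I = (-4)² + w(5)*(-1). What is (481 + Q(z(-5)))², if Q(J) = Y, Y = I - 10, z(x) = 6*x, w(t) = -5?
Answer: 242064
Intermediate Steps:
I = 21 (I = (-4)² - 5*(-1) = 16 + 5 = 21)
Y = 11 (Y = 21 - 10 = 11)
Q(J) = 11
(481 + Q(z(-5)))² = (481 + 11)² = 492² = 242064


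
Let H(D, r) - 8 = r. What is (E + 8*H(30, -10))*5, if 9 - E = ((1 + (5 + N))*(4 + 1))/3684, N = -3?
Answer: -43005/1228 ≈ -35.020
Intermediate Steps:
H(D, r) = 8 + r
E = 11047/1228 (E = 9 - (1 + (5 - 3))*(4 + 1)/3684 = 9 - (1 + 2)*5/3684 = 9 - 3*5/3684 = 9 - 15/3684 = 9 - 1*5/1228 = 9 - 5/1228 = 11047/1228 ≈ 8.9959)
(E + 8*H(30, -10))*5 = (11047/1228 + 8*(8 - 10))*5 = (11047/1228 + 8*(-2))*5 = (11047/1228 - 16)*5 = -8601/1228*5 = -43005/1228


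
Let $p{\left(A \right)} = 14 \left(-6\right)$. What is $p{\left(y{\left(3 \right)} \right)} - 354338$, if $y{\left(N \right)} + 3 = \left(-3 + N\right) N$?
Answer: $-354422$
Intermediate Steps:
$y{\left(N \right)} = -3 + N \left(-3 + N\right)$ ($y{\left(N \right)} = -3 + \left(-3 + N\right) N = -3 + N \left(-3 + N\right)$)
$p{\left(A \right)} = -84$
$p{\left(y{\left(3 \right)} \right)} - 354338 = -84 - 354338 = -354422$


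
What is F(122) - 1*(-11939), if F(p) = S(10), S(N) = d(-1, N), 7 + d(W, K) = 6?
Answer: 11938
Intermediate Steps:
d(W, K) = -1 (d(W, K) = -7 + 6 = -1)
S(N) = -1
F(p) = -1
F(122) - 1*(-11939) = -1 - 1*(-11939) = -1 + 11939 = 11938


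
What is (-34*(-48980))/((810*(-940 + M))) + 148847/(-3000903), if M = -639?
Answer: -172927920283/127937497599 ≈ -1.3517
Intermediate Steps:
(-34*(-48980))/((810*(-940 + M))) + 148847/(-3000903) = (-34*(-48980))/((810*(-940 - 639))) + 148847/(-3000903) = 1665320/((810*(-1579))) + 148847*(-1/3000903) = 1665320/(-1278990) - 148847/3000903 = 1665320*(-1/1278990) - 148847/3000903 = -166532/127899 - 148847/3000903 = -172927920283/127937497599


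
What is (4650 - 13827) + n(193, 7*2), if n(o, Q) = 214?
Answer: -8963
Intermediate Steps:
(4650 - 13827) + n(193, 7*2) = (4650 - 13827) + 214 = -9177 + 214 = -8963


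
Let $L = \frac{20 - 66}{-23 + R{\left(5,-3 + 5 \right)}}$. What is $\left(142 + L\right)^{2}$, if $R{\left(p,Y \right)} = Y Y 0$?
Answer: $20736$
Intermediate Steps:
$R{\left(p,Y \right)} = 0$ ($R{\left(p,Y \right)} = Y^{2} \cdot 0 = 0$)
$L = 2$ ($L = \frac{20 - 66}{-23 + 0} = - \frac{46}{-23} = \left(-46\right) \left(- \frac{1}{23}\right) = 2$)
$\left(142 + L\right)^{2} = \left(142 + 2\right)^{2} = 144^{2} = 20736$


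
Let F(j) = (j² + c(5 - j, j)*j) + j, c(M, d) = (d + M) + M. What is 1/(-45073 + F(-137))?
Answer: -1/46580 ≈ -2.1468e-5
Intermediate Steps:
c(M, d) = d + 2*M (c(M, d) = (M + d) + M = d + 2*M)
F(j) = j + j² + j*(10 - j) (F(j) = (j² + (j + 2*(5 - j))*j) + j = (j² + (j + (10 - 2*j))*j) + j = (j² + (10 - j)*j) + j = (j² + j*(10 - j)) + j = j + j² + j*(10 - j))
1/(-45073 + F(-137)) = 1/(-45073 + 11*(-137)) = 1/(-45073 - 1507) = 1/(-46580) = -1/46580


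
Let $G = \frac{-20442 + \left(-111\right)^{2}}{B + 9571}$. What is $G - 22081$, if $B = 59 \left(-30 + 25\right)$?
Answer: $- \frac{68277159}{3092} \approx -22082.0$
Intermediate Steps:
$B = -295$ ($B = 59 \left(-5\right) = -295$)
$G = - \frac{2707}{3092}$ ($G = \frac{-20442 + \left(-111\right)^{2}}{-295 + 9571} = \frac{-20442 + 12321}{9276} = \left(-8121\right) \frac{1}{9276} = - \frac{2707}{3092} \approx -0.87549$)
$G - 22081 = - \frac{2707}{3092} - 22081 = - \frac{68277159}{3092}$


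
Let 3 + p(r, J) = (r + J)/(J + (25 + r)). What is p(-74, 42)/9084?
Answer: 11/63588 ≈ 0.00017299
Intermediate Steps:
p(r, J) = -3 + (J + r)/(25 + J + r) (p(r, J) = -3 + (r + J)/(J + (25 + r)) = -3 + (J + r)/(25 + J + r))
p(-74, 42)/9084 = ((-75 - 2*42 - 2*(-74))/(25 + 42 - 74))/9084 = ((-75 - 84 + 148)/(-7))*(1/9084) = -1/7*(-11)*(1/9084) = (11/7)*(1/9084) = 11/63588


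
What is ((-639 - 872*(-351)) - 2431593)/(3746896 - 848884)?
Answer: -177180/241501 ≈ -0.73366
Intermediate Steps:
((-639 - 872*(-351)) - 2431593)/(3746896 - 848884) = ((-639 + 306072) - 2431593)/2898012 = (305433 - 2431593)*(1/2898012) = -2126160*1/2898012 = -177180/241501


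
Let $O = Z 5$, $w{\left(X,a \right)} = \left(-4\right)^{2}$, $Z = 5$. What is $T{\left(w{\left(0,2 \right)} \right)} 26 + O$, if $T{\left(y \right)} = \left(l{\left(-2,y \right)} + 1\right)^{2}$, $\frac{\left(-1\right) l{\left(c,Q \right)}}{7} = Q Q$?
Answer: $83399731$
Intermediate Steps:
$l{\left(c,Q \right)} = - 7 Q^{2}$ ($l{\left(c,Q \right)} = - 7 Q Q = - 7 Q^{2}$)
$w{\left(X,a \right)} = 16$
$T{\left(y \right)} = \left(1 - 7 y^{2}\right)^{2}$ ($T{\left(y \right)} = \left(- 7 y^{2} + 1\right)^{2} = \left(1 - 7 y^{2}\right)^{2}$)
$O = 25$ ($O = 5 \cdot 5 = 25$)
$T{\left(w{\left(0,2 \right)} \right)} 26 + O = \left(-1 + 7 \cdot 16^{2}\right)^{2} \cdot 26 + 25 = \left(-1 + 7 \cdot 256\right)^{2} \cdot 26 + 25 = \left(-1 + 1792\right)^{2} \cdot 26 + 25 = 1791^{2} \cdot 26 + 25 = 3207681 \cdot 26 + 25 = 83399706 + 25 = 83399731$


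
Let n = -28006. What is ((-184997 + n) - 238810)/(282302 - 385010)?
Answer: 451813/102708 ≈ 4.3990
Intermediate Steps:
((-184997 + n) - 238810)/(282302 - 385010) = ((-184997 - 28006) - 238810)/(282302 - 385010) = (-213003 - 238810)/(-102708) = -451813*(-1/102708) = 451813/102708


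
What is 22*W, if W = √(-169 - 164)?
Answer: 66*I*√37 ≈ 401.46*I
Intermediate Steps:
W = 3*I*√37 (W = √(-333) = 3*I*√37 ≈ 18.248*I)
22*W = 22*(3*I*√37) = 66*I*√37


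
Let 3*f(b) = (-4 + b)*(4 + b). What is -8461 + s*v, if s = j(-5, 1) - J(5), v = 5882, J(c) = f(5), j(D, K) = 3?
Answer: -8461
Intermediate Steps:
f(b) = (-4 + b)*(4 + b)/3 (f(b) = ((-4 + b)*(4 + b))/3 = (-4 + b)*(4 + b)/3)
J(c) = 3 (J(c) = -16/3 + (1/3)*5**2 = -16/3 + (1/3)*25 = -16/3 + 25/3 = 3)
s = 0 (s = 3 - 1*3 = 3 - 3 = 0)
-8461 + s*v = -8461 + 0*5882 = -8461 + 0 = -8461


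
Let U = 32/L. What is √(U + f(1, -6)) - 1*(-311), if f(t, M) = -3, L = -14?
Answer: 311 + I*√259/7 ≈ 311.0 + 2.2991*I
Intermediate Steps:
U = -16/7 (U = 32/(-14) = 32*(-1/14) = -16/7 ≈ -2.2857)
√(U + f(1, -6)) - 1*(-311) = √(-16/7 - 3) - 1*(-311) = √(-37/7) + 311 = I*√259/7 + 311 = 311 + I*√259/7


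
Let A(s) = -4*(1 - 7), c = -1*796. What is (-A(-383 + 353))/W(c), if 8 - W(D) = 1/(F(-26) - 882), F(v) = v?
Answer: -21792/7265 ≈ -2.9996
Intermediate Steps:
c = -796
A(s) = 24 (A(s) = -4*(-6) = 24)
W(D) = 7265/908 (W(D) = 8 - 1/(-26 - 882) = 8 - 1/(-908) = 8 - 1*(-1/908) = 8 + 1/908 = 7265/908)
(-A(-383 + 353))/W(c) = (-1*24)/(7265/908) = -24*908/7265 = -21792/7265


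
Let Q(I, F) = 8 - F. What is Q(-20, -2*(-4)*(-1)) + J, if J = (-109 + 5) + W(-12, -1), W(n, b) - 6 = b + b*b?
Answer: -82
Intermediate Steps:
W(n, b) = 6 + b + b² (W(n, b) = 6 + (b + b*b) = 6 + (b + b²) = 6 + b + b²)
J = -98 (J = (-109 + 5) + (6 - 1 + (-1)²) = -104 + (6 - 1 + 1) = -104 + 6 = -98)
Q(-20, -2*(-4)*(-1)) + J = (8 - (-2*(-4))*(-1)) - 98 = (8 - 8*(-1)) - 98 = (8 - 1*(-8)) - 98 = (8 + 8) - 98 = 16 - 98 = -82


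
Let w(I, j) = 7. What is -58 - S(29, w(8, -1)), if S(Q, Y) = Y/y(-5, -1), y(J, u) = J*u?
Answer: -297/5 ≈ -59.400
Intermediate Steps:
S(Q, Y) = Y/5 (S(Q, Y) = Y/((-5*(-1))) = Y/5)
-58 - S(29, w(8, -1)) = -58 - 7/5 = -297/5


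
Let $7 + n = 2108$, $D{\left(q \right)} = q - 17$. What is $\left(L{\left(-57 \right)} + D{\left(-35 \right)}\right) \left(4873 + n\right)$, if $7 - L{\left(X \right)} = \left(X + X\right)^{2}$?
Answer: $-90947934$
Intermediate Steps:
$L{\left(X \right)} = 7 - 4 X^{2}$ ($L{\left(X \right)} = 7 - \left(X + X\right)^{2} = 7 - \left(2 X\right)^{2} = 7 - 4 X^{2}$)
$D{\left(q \right)} = -17 + q$
$n = 2101$ ($n = -7 + 2108 = 2101$)
$\left(L{\left(-57 \right)} + D{\left(-35 \right)}\right) \left(4873 + n\right) = \left(\left(7 - 4 \left(-57\right)^{2}\right) - 52\right) \left(4873 + 2101\right) = \left(\left(7 - 12996\right) - 52\right) 6974 = \left(-12989 - 52\right) 6974 = \left(-13041\right) 6974 = -90947934$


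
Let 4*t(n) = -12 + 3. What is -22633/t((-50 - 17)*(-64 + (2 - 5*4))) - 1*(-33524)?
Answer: 392248/9 ≈ 43583.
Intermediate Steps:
t(n) = -9/4 (t(n) = (-12 + 3)/4 = (¼)*(-9) = -9/4)
-22633/t((-50 - 17)*(-64 + (2 - 5*4))) - 1*(-33524) = -22633/(-9/4) - 1*(-33524) = -22633*(-4/9) + 33524 = 90532/9 + 33524 = 392248/9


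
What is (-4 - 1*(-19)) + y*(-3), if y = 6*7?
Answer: -111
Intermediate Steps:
y = 42
(-4 - 1*(-19)) + y*(-3) = (-4 - 1*(-19)) + 42*(-3) = (-4 + 19) - 126 = 15 - 126 = -111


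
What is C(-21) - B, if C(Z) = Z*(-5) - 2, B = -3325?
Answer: 3428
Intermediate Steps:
C(Z) = -2 - 5*Z (C(Z) = -5*Z - 2 = -2 - 5*Z)
C(-21) - B = (-2 - 5*(-21)) - 1*(-3325) = (-2 + 105) + 3325 = 103 + 3325 = 3428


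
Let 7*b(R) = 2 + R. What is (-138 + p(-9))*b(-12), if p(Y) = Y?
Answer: 210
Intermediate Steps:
b(R) = 2/7 + R/7 (b(R) = (2 + R)/7 = 2/7 + R/7)
(-138 + p(-9))*b(-12) = (-138 - 9)*(2/7 + (1/7)*(-12)) = -147*(2/7 - 12/7) = -147*(-10/7) = 210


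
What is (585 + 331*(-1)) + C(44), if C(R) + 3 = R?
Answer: 295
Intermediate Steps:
C(R) = -3 + R
(585 + 331*(-1)) + C(44) = (585 + 331*(-1)) + (-3 + 44) = (585 - 331) + 41 = 254 + 41 = 295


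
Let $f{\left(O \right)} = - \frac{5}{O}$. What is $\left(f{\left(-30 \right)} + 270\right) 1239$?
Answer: $\frac{669473}{2} \approx 3.3474 \cdot 10^{5}$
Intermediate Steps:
$\left(f{\left(-30 \right)} + 270\right) 1239 = \left(- \frac{5}{-30} + 270\right) 1239 = \left(\left(-5\right) \left(- \frac{1}{30}\right) + 270\right) 1239 = \left(\frac{1}{6} + 270\right) 1239 = \frac{1621}{6} \cdot 1239 = \frac{669473}{2}$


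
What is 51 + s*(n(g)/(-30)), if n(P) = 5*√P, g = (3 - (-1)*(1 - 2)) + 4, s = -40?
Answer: 51 + 20*√6/3 ≈ 67.330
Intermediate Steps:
g = 6 (g = (3 - (-1)*(-1)) + 4 = (3 - 1*1) + 4 = (3 - 1) + 4 = 2 + 4 = 6)
51 + s*(n(g)/(-30)) = 51 - 40*5*√6/(-30) = 51 - 40*5*√6*(-1)/30 = 51 - (-20)*√6/3 = 51 + 20*√6/3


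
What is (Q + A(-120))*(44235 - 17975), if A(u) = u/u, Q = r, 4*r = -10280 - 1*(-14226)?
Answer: 25931750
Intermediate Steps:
r = 1973/2 (r = (-10280 - 1*(-14226))/4 = (-10280 + 14226)/4 = (¼)*3946 = 1973/2 ≈ 986.50)
Q = 1973/2 ≈ 986.50
A(u) = 1
(Q + A(-120))*(44235 - 17975) = (1973/2 + 1)*(44235 - 17975) = (1975/2)*26260 = 25931750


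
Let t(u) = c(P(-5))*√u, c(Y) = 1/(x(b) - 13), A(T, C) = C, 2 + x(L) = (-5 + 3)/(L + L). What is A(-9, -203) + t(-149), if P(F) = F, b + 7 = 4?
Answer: -203 - 3*I*√149/44 ≈ -203.0 - 0.83226*I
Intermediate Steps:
b = -3 (b = -7 + 4 = -3)
x(L) = -2 - 1/L (x(L) = -2 + (-5 + 3)/(L + L) = -2 - 2*1/(2*L) = -2 - 1/L)
c(Y) = -3/44 (c(Y) = 1/((-2 - 1/(-3)) - 13) = 1/((-2 - 1*(-⅓)) - 13) = 1/((-2 + ⅓) - 13) = 1/(-5/3 - 13) = 1/(-44/3) = -3/44)
t(u) = -3*√u/44
A(-9, -203) + t(-149) = -203 - 3*I*√149/44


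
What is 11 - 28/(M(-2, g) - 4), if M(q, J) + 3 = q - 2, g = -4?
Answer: 149/11 ≈ 13.545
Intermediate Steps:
M(q, J) = -5 + q (M(q, J) = -3 + (q - 2) = -3 + (-2 + q) = -5 + q)
11 - 28/(M(-2, g) - 4) = 11 - 28/((-5 - 2) - 4) = 11 - 28/(-7 - 4) = 11 - 28/(-11) = 11 - 1/11*(-28) = 11 + 28/11 = 149/11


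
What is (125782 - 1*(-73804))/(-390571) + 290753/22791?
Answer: 1535365147/125373291 ≈ 12.246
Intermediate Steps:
(125782 - 1*(-73804))/(-390571) + 290753/22791 = (125782 + 73804)*(-1/390571) + 290753*(1/22791) = 199586*(-1/390571) + 290753/22791 = -199586/390571 + 290753/22791 = 1535365147/125373291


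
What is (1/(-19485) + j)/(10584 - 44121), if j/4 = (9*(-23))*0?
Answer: 1/653468445 ≈ 1.5303e-9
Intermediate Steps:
j = 0 (j = 4*((9*(-23))*0) = 4*(-207*0) = 4*0 = 0)
(1/(-19485) + j)/(10584 - 44121) = (1/(-19485) + 0)/(10584 - 44121) = (-1/19485 + 0)/(-33537) = -1/19485*(-1/33537) = 1/653468445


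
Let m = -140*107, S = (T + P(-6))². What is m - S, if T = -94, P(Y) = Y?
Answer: -24980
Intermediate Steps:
S = 10000 (S = (-94 - 6)² = (-100)² = 10000)
m = -14980
m - S = -14980 - 1*10000 = -14980 - 10000 = -24980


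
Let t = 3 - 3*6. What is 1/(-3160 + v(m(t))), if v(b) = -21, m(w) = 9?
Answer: -1/3181 ≈ -0.00031437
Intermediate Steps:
t = -15 (t = 3 - 18 = -15)
1/(-3160 + v(m(t))) = 1/(-3160 - 21) = 1/(-3181) = -1/3181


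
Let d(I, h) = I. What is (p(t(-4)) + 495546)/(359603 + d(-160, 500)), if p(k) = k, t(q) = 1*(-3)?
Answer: 495543/359443 ≈ 1.3786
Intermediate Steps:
t(q) = -3
(p(t(-4)) + 495546)/(359603 + d(-160, 500)) = (-3 + 495546)/(359603 - 160) = 495543/359443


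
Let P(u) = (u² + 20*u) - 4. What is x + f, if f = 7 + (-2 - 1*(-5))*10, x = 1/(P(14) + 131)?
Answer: 22312/603 ≈ 37.002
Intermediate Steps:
P(u) = -4 + u² + 20*u
x = 1/603 (x = 1/((-4 + 14² + 20*14) + 131) = 1/((-4 + 196 + 280) + 131) = 1/(472 + 131) = 1/603 ≈ 0.0016584)
f = 37 (f = 7 + (-2 + 5)*10 = 7 + 3*10 = 7 + 30 = 37)
x + f = 1/603 + 37 = 22312/603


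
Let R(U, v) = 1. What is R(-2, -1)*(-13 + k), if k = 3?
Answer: -10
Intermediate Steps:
R(-2, -1)*(-13 + k) = 1*(-13 + 3) = 1*(-10) = -10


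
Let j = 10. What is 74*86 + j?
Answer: 6374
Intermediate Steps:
74*86 + j = 74*86 + 10 = 6364 + 10 = 6374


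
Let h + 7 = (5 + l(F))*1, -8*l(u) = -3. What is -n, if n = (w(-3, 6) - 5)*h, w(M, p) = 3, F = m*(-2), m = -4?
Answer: -13/4 ≈ -3.2500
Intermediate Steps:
F = 8 (F = -4*(-2) = 8)
l(u) = 3/8 (l(u) = -⅛*(-3) = 3/8)
h = -13/8 (h = -7 + (5 + 3/8)*1 = -7 + (43/8)*1 = -7 + 43/8 = -13/8 ≈ -1.6250)
n = 13/4 (n = (3 - 5)*(-13/8) = -2*(-13/8) = 13/4 ≈ 3.2500)
-n = -1*13/4 = -13/4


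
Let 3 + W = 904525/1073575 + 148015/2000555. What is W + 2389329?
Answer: 41053335450590118/17181966673 ≈ 2.3893e+6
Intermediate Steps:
W = -35798242299/17181966673 (W = -3 + (904525/1073575 + 148015/2000555) = -3 + (904525*(1/1073575) + 148015*(1/2000555)) = -3 + (36181/42943 + 29603/400111) = -3 + 15747657720/17181966673 = -35798242299/17181966673 ≈ -2.0835)
W + 2389329 = -35798242299/17181966673 + 2389329 = 41053335450590118/17181966673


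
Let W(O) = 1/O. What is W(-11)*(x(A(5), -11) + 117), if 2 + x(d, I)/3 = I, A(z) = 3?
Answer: -78/11 ≈ -7.0909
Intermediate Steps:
x(d, I) = -6 + 3*I
W(-11)*(x(A(5), -11) + 117) = ((-6 + 3*(-11)) + 117)/(-11) = -((-6 - 33) + 117)/11 = -(-39 + 117)/11 = -1/11*78 = -78/11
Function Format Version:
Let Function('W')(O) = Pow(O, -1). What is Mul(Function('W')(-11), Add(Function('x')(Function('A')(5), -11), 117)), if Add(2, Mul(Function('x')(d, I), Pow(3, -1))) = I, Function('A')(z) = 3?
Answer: Rational(-78, 11) ≈ -7.0909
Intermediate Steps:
Function('x')(d, I) = Add(-6, Mul(3, I))
Mul(Function('W')(-11), Add(Function('x')(Function('A')(5), -11), 117)) = Mul(Pow(-11, -1), Add(Add(-6, Mul(3, -11)), 117)) = Mul(Rational(-1, 11), Add(Add(-6, -33), 117)) = Mul(Rational(-1, 11), Add(-39, 117)) = Mul(Rational(-1, 11), 78) = Rational(-78, 11)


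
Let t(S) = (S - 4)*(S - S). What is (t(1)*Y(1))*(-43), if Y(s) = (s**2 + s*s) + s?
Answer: 0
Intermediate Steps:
Y(s) = s + 2*s**2 (Y(s) = (s**2 + s**2) + s = 2*s**2 + s = s + 2*s**2)
t(S) = 0 (t(S) = (-4 + S)*0 = 0)
(t(1)*Y(1))*(-43) = (0*(1*(1 + 2*1)))*(-43) = (0*(1*(1 + 2)))*(-43) = (0*(1*3))*(-43) = (0*3)*(-43) = 0*(-43) = 0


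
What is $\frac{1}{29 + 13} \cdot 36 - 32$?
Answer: $- \frac{218}{7} \approx -31.143$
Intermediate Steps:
$\frac{1}{29 + 13} \cdot 36 - 32 = \frac{1}{42} \cdot 36 - 32 = \frac{6}{7} - 32 = - \frac{218}{7}$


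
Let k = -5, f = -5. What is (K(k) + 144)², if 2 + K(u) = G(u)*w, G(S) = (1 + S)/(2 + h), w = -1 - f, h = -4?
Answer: 22500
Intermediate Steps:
w = 4 (w = -1 - 1*(-5) = -1 + 5 = 4)
G(S) = -½ - S/2 (G(S) = (1 + S)/(2 - 4) = (1 + S)/(-2) = (1 + S)*(-½) = -½ - S/2)
K(u) = -4 - 2*u (K(u) = -2 + (-½ - u/2)*4 = -2 + (-2 - 2*u) = -4 - 2*u)
(K(k) + 144)² = ((-4 - 2*(-5)) + 144)² = ((-4 + 10) + 144)² = (6 + 144)² = 150² = 22500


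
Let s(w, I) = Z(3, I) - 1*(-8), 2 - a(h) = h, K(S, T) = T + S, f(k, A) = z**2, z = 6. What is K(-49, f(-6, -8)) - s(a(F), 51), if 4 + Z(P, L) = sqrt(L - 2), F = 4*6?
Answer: -24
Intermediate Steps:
f(k, A) = 36 (f(k, A) = 6**2 = 36)
F = 24
Z(P, L) = -4 + sqrt(-2 + L) (Z(P, L) = -4 + sqrt(L - 2) = -4 + sqrt(-2 + L))
K(S, T) = S + T
a(h) = 2 - h
s(w, I) = 4 + sqrt(-2 + I) (s(w, I) = (-4 + sqrt(-2 + I)) - 1*(-8) = (-4 + sqrt(-2 + I)) + 8 = 4 + sqrt(-2 + I))
K(-49, f(-6, -8)) - s(a(F), 51) = (-49 + 36) - (4 + sqrt(-2 + 51)) = -13 - (4 + sqrt(49)) = -13 - (4 + 7) = -13 - 1*11 = -13 - 11 = -24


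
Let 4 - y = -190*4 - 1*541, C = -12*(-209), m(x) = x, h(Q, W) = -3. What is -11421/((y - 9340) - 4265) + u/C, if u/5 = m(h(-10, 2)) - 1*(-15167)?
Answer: 80102489/2570700 ≈ 31.160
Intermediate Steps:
C = 2508
y = 1305 (y = 4 - (-190*4 - 1*541) = 4 - (-760 - 541) = 4 - 1*(-1301) = 4 + 1301 = 1305)
u = 75820 (u = 5*(-3 - 1*(-15167)) = 5*(-3 + 15167) = 5*15164 = 75820)
-11421/((y - 9340) - 4265) + u/C = -11421/((1305 - 9340) - 4265) + 75820/2508 = -11421/(-8035 - 4265) + 75820*(1/2508) = -11421/(-12300) + 18955/627 = -11421*(-1/12300) + 18955/627 = 3807/4100 + 18955/627 = 80102489/2570700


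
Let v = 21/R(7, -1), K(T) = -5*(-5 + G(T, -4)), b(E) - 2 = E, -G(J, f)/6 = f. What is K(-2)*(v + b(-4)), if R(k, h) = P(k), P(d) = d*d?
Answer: 1045/7 ≈ 149.29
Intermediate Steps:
P(d) = d²
G(J, f) = -6*f
R(k, h) = k²
b(E) = 2 + E
K(T) = -95 (K(T) = -5*(-5 - 6*(-4)) = -5*(-5 + 24) = -5*19 = -95)
v = 3/7 (v = 21/(7²) = 21/49 = 21*(1/49) = 3/7 ≈ 0.42857)
K(-2)*(v + b(-4)) = -95*(3/7 + (2 - 4)) = -95*(3/7 - 2) = -95*(-11/7) = 1045/7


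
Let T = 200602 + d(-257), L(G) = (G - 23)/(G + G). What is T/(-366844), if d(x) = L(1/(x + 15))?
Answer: -406771/733688 ≈ -0.55442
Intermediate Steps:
L(G) = (-23 + G)/(2*G) (L(G) = (-23 + G)/((2*G)) = (-23 + G)*(1/(2*G)) = (-23 + G)/(2*G))
d(x) = (-23 + 1/(15 + x))*(15 + x)/2 (d(x) = (-23 + 1/(x + 15))/(2*(1/(x + 15))) = (-23 + 1/(15 + x))/(2*(1/(15 + x))) = (15 + x)*(-23 + 1/(15 + x))/2 = (-23 + 1/(15 + x))*(15 + x)/2)
T = 406771/2 (T = 200602 + (-172 - 23/2*(-257)) = 200602 + (-172 + 5911/2) = 200602 + 5567/2 = 406771/2 ≈ 2.0339e+5)
T/(-366844) = (406771/2)/(-366844) = (406771/2)*(-1/366844) = -406771/733688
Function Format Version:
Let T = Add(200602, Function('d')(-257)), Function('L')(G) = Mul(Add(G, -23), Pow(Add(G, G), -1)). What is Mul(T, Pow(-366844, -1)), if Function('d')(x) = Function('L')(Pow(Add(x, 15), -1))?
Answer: Rational(-406771, 733688) ≈ -0.55442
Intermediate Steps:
Function('L')(G) = Mul(Rational(1, 2), Pow(G, -1), Add(-23, G)) (Function('L')(G) = Mul(Add(-23, G), Pow(Mul(2, G), -1)) = Mul(Add(-23, G), Mul(Rational(1, 2), Pow(G, -1))) = Mul(Rational(1, 2), Pow(G, -1), Add(-23, G)))
Function('d')(x) = Mul(Rational(1, 2), Add(-23, Pow(Add(15, x), -1)), Add(15, x)) (Function('d')(x) = Mul(Rational(1, 2), Pow(Pow(Add(x, 15), -1), -1), Add(-23, Pow(Add(x, 15), -1))) = Mul(Rational(1, 2), Pow(Pow(Add(15, x), -1), -1), Add(-23, Pow(Add(15, x), -1))) = Mul(Rational(1, 2), Add(15, x), Add(-23, Pow(Add(15, x), -1))) = Mul(Rational(1, 2), Add(-23, Pow(Add(15, x), -1)), Add(15, x)))
T = Rational(406771, 2) (T = Add(200602, Add(-172, Mul(Rational(-23, 2), -257))) = Add(200602, Add(-172, Rational(5911, 2))) = Add(200602, Rational(5567, 2)) = Rational(406771, 2) ≈ 2.0339e+5)
Mul(T, Pow(-366844, -1)) = Mul(Rational(406771, 2), Pow(-366844, -1)) = Mul(Rational(406771, 2), Rational(-1, 366844)) = Rational(-406771, 733688)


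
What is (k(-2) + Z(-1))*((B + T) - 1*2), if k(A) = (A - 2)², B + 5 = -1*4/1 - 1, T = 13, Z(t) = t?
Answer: 15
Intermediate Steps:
B = -10 (B = -5 + (-1*4/1 - 1) = -5 + (-4*1 - 1) = -5 + (-4 - 1) = -5 - 5 = -10)
k(A) = (-2 + A)²
(k(-2) + Z(-1))*((B + T) - 1*2) = ((-2 - 2)² - 1)*((-10 + 13) - 1*2) = ((-4)² - 1)*(3 - 2) = (16 - 1)*1 = 15*1 = 15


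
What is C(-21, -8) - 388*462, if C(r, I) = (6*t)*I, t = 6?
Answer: -179544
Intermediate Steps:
C(r, I) = 36*I (C(r, I) = (6*6)*I = 36*I)
C(-21, -8) - 388*462 = 36*(-8) - 388*462 = -288 - 179256 = -179544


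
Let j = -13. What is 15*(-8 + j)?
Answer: -315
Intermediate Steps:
15*(-8 + j) = 15*(-8 - 13) = 15*(-21) = -315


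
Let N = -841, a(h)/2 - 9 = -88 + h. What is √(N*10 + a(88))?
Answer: 2*I*√2098 ≈ 91.608*I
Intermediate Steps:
a(h) = -158 + 2*h (a(h) = 18 + 2*(-88 + h) = 18 + (-176 + 2*h) = -158 + 2*h)
√(N*10 + a(88)) = √(-841*10 + (-158 + 2*88)) = √(-8410 + (-158 + 176)) = √(-8410 + 18) = √(-8392) = 2*I*√2098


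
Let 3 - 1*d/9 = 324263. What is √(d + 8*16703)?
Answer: 2*I*√696179 ≈ 1668.7*I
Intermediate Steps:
d = -2918340 (d = 27 - 9*324263 = 27 - 2918367 = -2918340)
√(d + 8*16703) = √(-2918340 + 8*16703) = √(-2918340 + 133624) = √(-2784716) = 2*I*√696179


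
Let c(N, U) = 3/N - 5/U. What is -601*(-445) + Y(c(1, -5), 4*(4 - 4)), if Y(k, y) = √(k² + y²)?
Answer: 267449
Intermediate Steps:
c(N, U) = -5/U + 3/N
-601*(-445) + Y(c(1, -5), 4*(4 - 4)) = -601*(-445) + √((-5/(-5) + 3/1)² + (4*(4 - 4))²) = 267445 + √((-5*(-⅕) + 3*1)² + (4*0)²) = 267445 + √((1 + 3)² + 0²) = 267445 + √(4² + 0) = 267445 + √(16 + 0) = 267445 + √16 = 267445 + 4 = 267449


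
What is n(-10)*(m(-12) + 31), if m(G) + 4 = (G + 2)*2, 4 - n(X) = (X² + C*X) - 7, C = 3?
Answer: -413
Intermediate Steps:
n(X) = 11 - X² - 3*X (n(X) = 4 - ((X² + 3*X) - 7) = 4 - (-7 + X² + 3*X) = 4 + (7 - X² - 3*X) = 11 - X² - 3*X)
m(G) = 2*G (m(G) = -4 + (G + 2)*2 = -4 + (2 + G)*2 = -4 + (4 + 2*G) = 2*G)
n(-10)*(m(-12) + 31) = (11 - 1*(-10)² - 3*(-10))*(2*(-12) + 31) = (11 - 1*100 + 30)*(-24 + 31) = (11 - 100 + 30)*7 = -59*7 = -413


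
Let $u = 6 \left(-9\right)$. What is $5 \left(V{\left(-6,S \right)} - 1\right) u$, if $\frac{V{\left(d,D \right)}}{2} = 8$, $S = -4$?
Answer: $-4050$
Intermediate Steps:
$V{\left(d,D \right)} = 16$ ($V{\left(d,D \right)} = 2 \cdot 8 = 16$)
$u = -54$
$5 \left(V{\left(-6,S \right)} - 1\right) u = 5 \left(16 - 1\right) \left(-54\right) = 5 \cdot 15 \left(-54\right) = 75 \left(-54\right) = -4050$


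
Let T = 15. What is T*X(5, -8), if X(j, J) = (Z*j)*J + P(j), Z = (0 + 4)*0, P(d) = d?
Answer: 75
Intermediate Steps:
Z = 0 (Z = 4*0 = 0)
X(j, J) = j (X(j, J) = (0*j)*J + j = 0*J + j = 0 + j = j)
T*X(5, -8) = 15*5 = 75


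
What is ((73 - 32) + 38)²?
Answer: 6241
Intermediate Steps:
((73 - 32) + 38)² = (41 + 38)² = 79² = 6241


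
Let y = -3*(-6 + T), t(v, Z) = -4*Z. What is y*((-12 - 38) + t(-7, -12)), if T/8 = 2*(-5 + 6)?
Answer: 60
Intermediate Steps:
T = 16 (T = 8*(2*(-5 + 6)) = 8*(2*1) = 8*2 = 16)
y = -30 (y = -3*(-6 + 16) = -3*10 = -30)
y*((-12 - 38) + t(-7, -12)) = -30*((-12 - 38) - 4*(-12)) = -30*(-50 + 48) = -30*(-2) = 60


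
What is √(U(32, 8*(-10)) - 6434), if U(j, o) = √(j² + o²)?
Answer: √(-6434 + 16*√29) ≈ 79.673*I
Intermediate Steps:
√(U(32, 8*(-10)) - 6434) = √(√(32² + (8*(-10))²) - 6434) = √(√(1024 + (-80)²) - 6434) = √(√(1024 + 6400) - 6434) = √(√7424 - 6434) = √(16*√29 - 6434) = √(-6434 + 16*√29)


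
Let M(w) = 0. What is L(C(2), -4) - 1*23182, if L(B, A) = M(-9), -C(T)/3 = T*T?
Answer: -23182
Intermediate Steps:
C(T) = -3*T² (C(T) = -3*T*T = -3*T²)
L(B, A) = 0
L(C(2), -4) - 1*23182 = 0 - 1*23182 = 0 - 23182 = -23182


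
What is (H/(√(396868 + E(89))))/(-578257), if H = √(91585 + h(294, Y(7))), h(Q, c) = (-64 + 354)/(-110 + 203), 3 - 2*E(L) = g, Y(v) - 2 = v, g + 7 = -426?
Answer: -√120934233610/418714737186 ≈ -8.3053e-7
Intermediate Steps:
g = -433 (g = -7 - 426 = -433)
Y(v) = 2 + v
E(L) = 218 (E(L) = 3/2 - ½*(-433) = 3/2 + 433/2 = 218)
h(Q, c) = 290/93
H = √792145635/93 (H = √(91585 + 290/93) = √(8517695/93) = √792145635/93 ≈ 302.64)
(H/(√(396868 + E(89))))/(-578257) = ((√792145635/93)/(√(396868 + 218)))/(-578257) = ((√792145635/93)/(√397086))*(-1/578257) = ((√792145635/93)/((17*√1374)))*(-1/578257) = ((√792145635/93)*(√1374/23358))*(-1/578257) = (√120934233610/724098)*(-1/578257) = -√120934233610/418714737186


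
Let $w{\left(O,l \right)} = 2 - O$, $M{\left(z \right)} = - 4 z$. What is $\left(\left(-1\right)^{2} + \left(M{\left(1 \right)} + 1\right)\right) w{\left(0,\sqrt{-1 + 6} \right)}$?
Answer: $-4$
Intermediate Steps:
$\left(\left(-1\right)^{2} + \left(M{\left(1 \right)} + 1\right)\right) w{\left(0,\sqrt{-1 + 6} \right)} = \left(\left(-1\right)^{2} + \left(\left(-4\right) 1 + 1\right)\right) \left(2 - 0\right) = \left(1 + \left(-4 + 1\right)\right) \left(2 + 0\right) = \left(1 - 3\right) 2 = \left(-2\right) 2 = -4$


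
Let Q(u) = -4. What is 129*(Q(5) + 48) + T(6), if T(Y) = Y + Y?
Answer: 5688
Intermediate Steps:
T(Y) = 2*Y
129*(Q(5) + 48) + T(6) = 129*(-4 + 48) + 2*6 = 129*44 + 12 = 5676 + 12 = 5688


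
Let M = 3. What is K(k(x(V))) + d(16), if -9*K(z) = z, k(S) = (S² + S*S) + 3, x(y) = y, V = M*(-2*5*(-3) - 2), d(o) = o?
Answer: -4657/3 ≈ -1552.3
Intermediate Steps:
V = 84 (V = 3*(-2*5*(-3) - 2) = 3*(-10*(-3) - 2) = 3*(30 - 2) = 3*28 = 84)
k(S) = 3 + 2*S² (k(S) = (S² + S²) + 3 = 2*S² + 3 = 3 + 2*S²)
K(z) = -z/9
K(k(x(V))) + d(16) = -(3 + 2*84²)/9 + 16 = -(3 + 2*7056)/9 + 16 = -(3 + 14112)/9 + 16 = -⅑*14115 + 16 = -4705/3 + 16 = -4657/3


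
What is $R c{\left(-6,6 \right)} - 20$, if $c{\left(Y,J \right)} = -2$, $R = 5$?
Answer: $-30$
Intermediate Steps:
$R c{\left(-6,6 \right)} - 20 = 5 \left(-2\right) - 20 = -10 - 20 = -30$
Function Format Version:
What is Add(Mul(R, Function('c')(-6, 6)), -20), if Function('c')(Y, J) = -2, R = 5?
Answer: -30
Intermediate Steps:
Add(Mul(R, Function('c')(-6, 6)), -20) = Add(Mul(5, -2), -20) = Add(-10, -20) = -30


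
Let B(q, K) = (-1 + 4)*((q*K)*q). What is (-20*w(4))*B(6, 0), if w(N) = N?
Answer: 0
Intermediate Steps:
B(q, K) = 3*K*q² (B(q, K) = 3*((K*q)*q) = 3*(K*q²) = 3*K*q²)
(-20*w(4))*B(6, 0) = (-20*4)*(3*0*6²) = -240*0*36 = -80*0 = 0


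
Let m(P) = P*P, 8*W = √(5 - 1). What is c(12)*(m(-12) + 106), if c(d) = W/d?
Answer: 125/24 ≈ 5.2083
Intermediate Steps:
W = ¼ (W = √(5 - 1)/8 = √4/8 = (⅛)*2 = ¼ ≈ 0.25000)
m(P) = P²
c(d) = 1/(4*d)
c(12)*(m(-12) + 106) = ((¼)/12)*((-12)² + 106) = ((¼)*(1/12))*(144 + 106) = (1/48)*250 = 125/24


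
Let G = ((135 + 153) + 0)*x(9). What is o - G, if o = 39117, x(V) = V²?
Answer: 15789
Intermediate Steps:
G = 23328 (G = ((135 + 153) + 0)*9² = (288 + 0)*81 = 288*81 = 23328)
o - G = 39117 - 1*23328 = 39117 - 23328 = 15789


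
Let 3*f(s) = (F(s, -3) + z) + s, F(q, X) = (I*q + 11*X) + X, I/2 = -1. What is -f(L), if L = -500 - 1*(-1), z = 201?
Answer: -664/3 ≈ -221.33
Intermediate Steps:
I = -2 (I = 2*(-1) = -2)
F(q, X) = -2*q + 12*X (F(q, X) = (-2*q + 11*X) + X = -2*q + 12*X)
L = -499 (L = -500 + 1 = -499)
f(s) = 55 - s/3 (f(s) = (((-2*s + 12*(-3)) + 201) + s)/3 = (((-2*s - 36) + 201) + s)/3 = (((-36 - 2*s) + 201) + s)/3 = ((165 - 2*s) + s)/3 = (165 - s)/3 = 55 - s/3)
-f(L) = -(55 - 1/3*(-499)) = -(55 + 499/3) = -1*664/3 = -664/3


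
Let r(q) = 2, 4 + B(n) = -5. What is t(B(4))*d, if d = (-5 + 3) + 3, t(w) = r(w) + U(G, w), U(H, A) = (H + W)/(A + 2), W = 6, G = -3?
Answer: 11/7 ≈ 1.5714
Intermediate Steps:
B(n) = -9 (B(n) = -4 - 5 = -9)
U(H, A) = (6 + H)/(2 + A) (U(H, A) = (H + 6)/(A + 2) = (6 + H)/(2 + A))
t(w) = 2 + 3/(2 + w) (t(w) = 2 + (6 - 3)/(2 + w) = 2 + 3/(2 + w))
d = 1 (d = -2 + 3 = 1)
t(B(4))*d = ((7 + 2*(-9))/(2 - 9))*1 = ((7 - 18)/(-7))*1 = -1/7*(-11)*1 = (11/7)*1 = 11/7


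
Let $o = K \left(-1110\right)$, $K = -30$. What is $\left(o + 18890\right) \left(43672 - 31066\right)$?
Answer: $657907140$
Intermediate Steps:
$o = 33300$ ($o = \left(-30\right) \left(-1110\right) = 33300$)
$\left(o + 18890\right) \left(43672 - 31066\right) = \left(33300 + 18890\right) \left(43672 - 31066\right) = 52190 \left(43672 - 31066\right) = 52190 \cdot 12606 = 657907140$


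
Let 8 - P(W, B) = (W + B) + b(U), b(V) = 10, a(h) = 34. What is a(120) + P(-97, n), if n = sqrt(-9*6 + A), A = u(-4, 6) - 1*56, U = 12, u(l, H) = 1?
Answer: 129 - I*sqrt(109) ≈ 129.0 - 10.44*I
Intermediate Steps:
A = -55 (A = 1 - 1*56 = 1 - 56 = -55)
n = I*sqrt(109) (n = sqrt(-9*6 - 55) = sqrt(-54 - 55) = sqrt(-109) = I*sqrt(109) ≈ 10.44*I)
P(W, B) = -2 - B - W (P(W, B) = 8 - ((W + B) + 10) = 8 - ((B + W) + 10) = 8 - (10 + B + W) = 8 + (-10 - B - W) = -2 - B - W)
a(120) + P(-97, n) = 34 + (-2 - I*sqrt(109) - 1*(-97)) = 34 + (-2 - I*sqrt(109) + 97) = 34 + (95 - I*sqrt(109)) = 129 - I*sqrt(109)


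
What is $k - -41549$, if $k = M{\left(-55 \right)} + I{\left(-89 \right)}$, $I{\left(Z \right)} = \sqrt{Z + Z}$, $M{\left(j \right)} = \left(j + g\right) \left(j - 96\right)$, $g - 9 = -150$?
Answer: $71145 + i \sqrt{178} \approx 71145.0 + 13.342 i$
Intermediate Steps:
$g = -141$ ($g = 9 - 150 = -141$)
$M{\left(j \right)} = \left(-141 + j\right) \left(-96 + j\right)$ ($M{\left(j \right)} = \left(j - 141\right) \left(j - 96\right) = \left(-141 + j\right) \left(-96 + j\right)$)
$I{\left(Z \right)} = \sqrt{2} \sqrt{Z}$ ($I{\left(Z \right)} = \sqrt{2 Z} = \sqrt{2} \sqrt{Z}$)
$k = 29596 + i \sqrt{178}$ ($k = \left(13536 + \left(-55\right)^{2} - -13035\right) + \sqrt{2} \sqrt{-89} = \left(13536 + 3025 + 13035\right) + \sqrt{2} i \sqrt{89} = 29596 + i \sqrt{178} \approx 29596.0 + 13.342 i$)
$k - -41549 = \left(29596 + i \sqrt{178}\right) - -41549 = \left(29596 + i \sqrt{178}\right) + 41549 = 71145 + i \sqrt{178}$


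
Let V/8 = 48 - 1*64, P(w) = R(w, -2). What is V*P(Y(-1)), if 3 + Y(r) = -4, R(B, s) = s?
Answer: 256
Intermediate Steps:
Y(r) = -7 (Y(r) = -3 - 4 = -7)
P(w) = -2
V = -128 (V = 8*(48 - 1*64) = 8*(48 - 64) = 8*(-16) = -128)
V*P(Y(-1)) = -128*(-2) = 256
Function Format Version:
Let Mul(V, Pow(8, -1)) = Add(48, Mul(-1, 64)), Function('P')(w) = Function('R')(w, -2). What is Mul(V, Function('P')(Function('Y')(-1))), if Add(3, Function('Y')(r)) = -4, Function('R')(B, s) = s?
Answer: 256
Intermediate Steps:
Function('Y')(r) = -7 (Function('Y')(r) = Add(-3, -4) = -7)
Function('P')(w) = -2
V = -128 (V = Mul(8, Add(48, Mul(-1, 64))) = Mul(8, Add(48, -64)) = Mul(8, -16) = -128)
Mul(V, Function('P')(Function('Y')(-1))) = Mul(-128, -2) = 256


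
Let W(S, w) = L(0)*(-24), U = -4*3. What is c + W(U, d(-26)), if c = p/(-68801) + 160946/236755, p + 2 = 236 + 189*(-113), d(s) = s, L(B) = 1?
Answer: -374861316509/16288980755 ≈ -23.013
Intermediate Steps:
p = -21123 (p = -2 + (236 + 189*(-113)) = -2 + (236 - 21357) = -2 - 21121 = -21123)
U = -12
c = 16074221611/16288980755 (c = -21123/(-68801) + 160946/236755 = -21123*(-1/68801) + 160946*(1/236755) = 21123/68801 + 160946/236755 = 16074221611/16288980755 ≈ 0.98682)
W(S, w) = -24 (W(S, w) = 1*(-24) = -24)
c + W(U, d(-26)) = 16074221611/16288980755 - 24 = -374861316509/16288980755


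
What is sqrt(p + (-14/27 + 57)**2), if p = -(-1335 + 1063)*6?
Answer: sqrt(3515353)/27 ≈ 69.442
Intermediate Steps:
p = 1632 (p = -(-272)*6 = -1*(-1632) = 1632)
sqrt(p + (-14/27 + 57)**2) = sqrt(1632 + (-14/27 + 57)**2) = sqrt(1632 + (1525/27)**2) = sqrt(1632 + 2325625/729) = sqrt(3515353/729) = sqrt(3515353)/27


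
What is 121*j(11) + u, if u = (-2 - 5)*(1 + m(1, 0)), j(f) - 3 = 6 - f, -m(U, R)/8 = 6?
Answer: 87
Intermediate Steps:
m(U, R) = -48 (m(U, R) = -8*6 = -48)
j(f) = 9 - f (j(f) = 3 + (6 - f) = 9 - f)
u = 329 (u = (-2 - 5)*(1 - 48) = -7*(-47) = 329)
121*j(11) + u = 121*(9 - 1*11) + 329 = 121*(9 - 11) + 329 = 121*(-2) + 329 = -242 + 329 = 87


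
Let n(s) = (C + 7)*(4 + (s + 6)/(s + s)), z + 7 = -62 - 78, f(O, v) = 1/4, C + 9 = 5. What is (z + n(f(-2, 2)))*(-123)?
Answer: 23985/2 ≈ 11993.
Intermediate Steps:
C = -4 (C = -9 + 5 = -4)
f(O, v) = ¼
z = -147 (z = -7 + (-62 - 78) = -7 - 140 = -147)
n(s) = 12 + 3*(6 + s)/(2*s) (n(s) = (-4 + 7)*(4 + (s + 6)/(s + s)) = 3*(4 + (6 + s)/((2*s))) = 3*(4 + (6 + s)*(1/(2*s))) = 3*(4 + (6 + s)/(2*s)) = 12 + 3*(6 + s)/(2*s))
(z + n(f(-2, 2)))*(-123) = (-147 + (27/2 + 9/(¼)))*(-123) = (-147 + (27/2 + 9*4))*(-123) = (-147 + (27/2 + 36))*(-123) = (-147 + 99/2)*(-123) = -195/2*(-123) = 23985/2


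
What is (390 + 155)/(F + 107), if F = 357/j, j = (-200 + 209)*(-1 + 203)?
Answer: 330270/64961 ≈ 5.0841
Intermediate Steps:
j = 1818 (j = 9*202 = 1818)
F = 119/606 (F = 357/1818 = 357*(1/1818) = 119/606 ≈ 0.19637)
(390 + 155)/(F + 107) = (390 + 155)/(119/606 + 107) = 545/(64961/606) = 545*(606/64961) = 330270/64961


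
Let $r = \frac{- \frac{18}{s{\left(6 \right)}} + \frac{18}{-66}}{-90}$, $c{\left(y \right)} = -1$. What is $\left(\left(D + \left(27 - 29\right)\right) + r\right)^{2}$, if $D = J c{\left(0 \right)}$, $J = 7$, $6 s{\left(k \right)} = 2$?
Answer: $\frac{7678441}{108900} \approx 70.509$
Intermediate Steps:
$s{\left(k \right)} = \frac{1}{3}$ ($s{\left(k \right)} = \frac{1}{6} \cdot 2 = \frac{1}{3}$)
$D = -7$ ($D = 7 \left(-1\right) = -7$)
$r = \frac{199}{330}$ ($r = \frac{- 18 \frac{1}{\frac{1}{3}} + \frac{18}{-66}}{-90} = \left(\left(-18\right) 3 + 18 \left(- \frac{1}{66}\right)\right) \left(- \frac{1}{90}\right) = \left(-54 - \frac{3}{11}\right) \left(- \frac{1}{90}\right) = \left(- \frac{597}{11}\right) \left(- \frac{1}{90}\right) = \frac{199}{330} \approx 0.60303$)
$\left(\left(D + \left(27 - 29\right)\right) + r\right)^{2} = \left(\left(-7 + \left(27 - 29\right)\right) + \frac{199}{330}\right)^{2} = \left(\left(-7 - 2\right) + \frac{199}{330}\right)^{2} = \left(-9 + \frac{199}{330}\right)^{2} = \left(- \frac{2771}{330}\right)^{2} = \frac{7678441}{108900}$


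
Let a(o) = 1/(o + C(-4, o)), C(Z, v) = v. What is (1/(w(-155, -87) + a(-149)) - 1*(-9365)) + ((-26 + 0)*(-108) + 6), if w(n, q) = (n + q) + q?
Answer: 1194065399/98043 ≈ 12179.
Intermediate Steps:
w(n, q) = n + 2*q
a(o) = 1/(2*o) (a(o) = 1/(o + o) = 1/(2*o))
(1/(w(-155, -87) + a(-149)) - 1*(-9365)) + ((-26 + 0)*(-108) + 6) = (1/((-155 + 2*(-87)) + (1/2)/(-149)) - 1*(-9365)) + ((-26 + 0)*(-108) + 6) = (1/((-155 - 174) + (1/2)*(-1/149)) + 9365) + (-26*(-108) + 6) = (1/(-329 - 1/298) + 9365) + (2808 + 6) = (1/(-98043/298) + 9365) + 2814 = (-298/98043 + 9365) + 2814 = 918172397/98043 + 2814 = 1194065399/98043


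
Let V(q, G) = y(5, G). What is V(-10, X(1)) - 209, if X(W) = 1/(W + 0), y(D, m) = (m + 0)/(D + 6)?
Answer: -2298/11 ≈ -208.91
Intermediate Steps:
y(D, m) = m/(6 + D)
X(W) = 1/W
V(q, G) = G/11 (V(q, G) = G/(6 + 5) = G/11)
V(-10, X(1)) - 209 = (1/11)/1 - 209 = (1/11)*1 - 209 = 1/11 - 209 = -2298/11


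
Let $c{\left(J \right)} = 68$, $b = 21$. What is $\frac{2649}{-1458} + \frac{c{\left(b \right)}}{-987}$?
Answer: $- \frac{301523}{159894} \approx -1.8858$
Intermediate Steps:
$\frac{2649}{-1458} + \frac{c{\left(b \right)}}{-987} = \frac{2649}{-1458} + \frac{68}{-987} = 2649 \left(- \frac{1}{1458}\right) + 68 \left(- \frac{1}{987}\right) = - \frac{883}{486} - \frac{68}{987} = - \frac{301523}{159894}$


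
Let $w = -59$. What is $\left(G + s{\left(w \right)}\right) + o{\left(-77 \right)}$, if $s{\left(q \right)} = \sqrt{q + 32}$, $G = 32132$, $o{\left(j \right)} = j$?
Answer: $32055 + 3 i \sqrt{3} \approx 32055.0 + 5.1962 i$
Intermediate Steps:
$s{\left(q \right)} = \sqrt{32 + q}$
$\left(G + s{\left(w \right)}\right) + o{\left(-77 \right)} = \left(32132 + \sqrt{32 - 59}\right) - 77 = \left(32132 + \sqrt{-27}\right) - 77 = \left(32132 + 3 i \sqrt{3}\right) - 77 = 32055 + 3 i \sqrt{3}$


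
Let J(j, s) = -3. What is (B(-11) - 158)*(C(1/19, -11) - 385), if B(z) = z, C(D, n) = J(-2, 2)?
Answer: 65572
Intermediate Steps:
C(D, n) = -3
(B(-11) - 158)*(C(1/19, -11) - 385) = (-11 - 158)*(-3 - 385) = -169*(-388) = 65572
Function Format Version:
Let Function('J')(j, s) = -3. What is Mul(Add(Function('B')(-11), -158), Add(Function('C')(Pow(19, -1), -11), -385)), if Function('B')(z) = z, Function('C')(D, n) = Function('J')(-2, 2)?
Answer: 65572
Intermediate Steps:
Function('C')(D, n) = -3
Mul(Add(Function('B')(-11), -158), Add(Function('C')(Pow(19, -1), -11), -385)) = Mul(Add(-11, -158), Add(-3, -385)) = Mul(-169, -388) = 65572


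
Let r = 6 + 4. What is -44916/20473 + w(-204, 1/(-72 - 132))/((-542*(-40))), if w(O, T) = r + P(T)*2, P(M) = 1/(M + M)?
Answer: -488875321/221927320 ≈ -2.2029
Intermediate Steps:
r = 10
P(M) = 1/(2*M)
w(O, T) = 10 + 1/T (w(O, T) = 10 + (1/(2*T))*2 = 10 + 1/T)
-44916/20473 + w(-204, 1/(-72 - 132))/((-542*(-40))) = -44916/20473 + (10 + 1/(1/(-72 - 132)))/((-542*(-40))) = -44916*1/20473 + (10 + 1/(1/(-204)))/21680 = -44916/20473 + (10 + 1/(-1/204))*(1/21680) = -44916/20473 + (10 - 204)*(1/21680) = -44916/20473 - 194*1/21680 = -44916/20473 - 97/10840 = -488875321/221927320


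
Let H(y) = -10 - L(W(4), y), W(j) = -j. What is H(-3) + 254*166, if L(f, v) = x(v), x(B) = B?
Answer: 42157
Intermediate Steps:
L(f, v) = v
H(y) = -10 - y
H(-3) + 254*166 = (-10 - 1*(-3)) + 254*166 = (-10 + 3) + 42164 = -7 + 42164 = 42157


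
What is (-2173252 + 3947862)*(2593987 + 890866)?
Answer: 6184254982330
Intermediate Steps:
(-2173252 + 3947862)*(2593987 + 890866) = 1774610*3484853 = 6184254982330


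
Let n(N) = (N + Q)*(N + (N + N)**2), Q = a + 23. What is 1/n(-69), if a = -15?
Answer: -1/1157475 ≈ -8.6395e-7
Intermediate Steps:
Q = 8 (Q = -15 + 23 = 8)
n(N) = (8 + N)*(N + 4*N**2) (n(N) = (N + 8)*(N + (N + N)**2) = (8 + N)*(N + (2*N)**2) = (8 + N)*(N + 4*N**2))
1/n(-69) = 1/(-69*(8 + 4*(-69)**2 + 33*(-69))) = 1/(-69*(8 + 4*4761 - 2277)) = 1/(-69*(8 + 19044 - 2277)) = 1/(-69*16775) = 1/(-1157475) = -1/1157475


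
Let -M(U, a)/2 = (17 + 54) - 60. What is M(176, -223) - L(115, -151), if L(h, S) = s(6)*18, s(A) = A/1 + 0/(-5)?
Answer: -130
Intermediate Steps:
M(U, a) = -22 (M(U, a) = -2*((17 + 54) - 60) = -2*(71 - 60) = -2*11 = -22)
s(A) = A (s(A) = A*1 + 0*(-⅕) = A + 0 = A)
L(h, S) = 108 (L(h, S) = 6*18 = 108)
M(176, -223) - L(115, -151) = -22 - 1*108 = -22 - 108 = -130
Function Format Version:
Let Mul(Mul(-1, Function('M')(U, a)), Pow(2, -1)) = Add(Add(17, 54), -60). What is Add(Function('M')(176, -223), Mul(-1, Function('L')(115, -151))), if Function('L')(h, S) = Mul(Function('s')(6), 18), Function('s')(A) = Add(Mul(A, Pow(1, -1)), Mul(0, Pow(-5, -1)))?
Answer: -130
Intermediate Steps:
Function('M')(U, a) = -22 (Function('M')(U, a) = Mul(-2, Add(Add(17, 54), -60)) = Mul(-2, Add(71, -60)) = Mul(-2, 11) = -22)
Function('s')(A) = A (Function('s')(A) = Add(Mul(A, 1), Mul(0, Rational(-1, 5))) = Add(A, 0) = A)
Function('L')(h, S) = 108 (Function('L')(h, S) = Mul(6, 18) = 108)
Add(Function('M')(176, -223), Mul(-1, Function('L')(115, -151))) = Add(-22, Mul(-1, 108)) = Add(-22, -108) = -130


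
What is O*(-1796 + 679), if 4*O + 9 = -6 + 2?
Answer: 14521/4 ≈ 3630.3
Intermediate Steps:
O = -13/4 (O = -9/4 + (-6 + 2)/4 = -9/4 + (¼)*(-4) = -9/4 - 1 = -13/4 ≈ -3.2500)
O*(-1796 + 679) = -13*(-1796 + 679)/4 = -13/4*(-1117) = 14521/4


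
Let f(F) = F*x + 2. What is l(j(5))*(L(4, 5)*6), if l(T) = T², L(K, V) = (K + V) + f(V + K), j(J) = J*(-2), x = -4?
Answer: -15000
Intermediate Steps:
f(F) = 2 - 4*F (f(F) = F*(-4) + 2 = -4*F + 2 = 2 - 4*F)
j(J) = -2*J
L(K, V) = 2 - 3*K - 3*V (L(K, V) = (K + V) + (2 - 4*(V + K)) = (K + V) + (2 - 4*(K + V)) = (K + V) + (2 + (-4*K - 4*V)) = (K + V) + (2 - 4*K - 4*V) = 2 - 3*K - 3*V)
l(j(5))*(L(4, 5)*6) = (-2*5)²*((2 - 3*4 - 3*5)*6) = (-10)²*((2 - 12 - 15)*6) = 100*(-25*6) = 100*(-150) = -15000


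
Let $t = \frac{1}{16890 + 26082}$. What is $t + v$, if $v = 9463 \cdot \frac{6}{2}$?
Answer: $\frac{1219932109}{42972} \approx 28389.0$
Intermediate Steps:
$t = \frac{1}{42972} \approx 2.3271 \cdot 10^{-5}$
$v = 28389$ ($v = 9463 \cdot 6 \cdot \frac{1}{2} = 9463 \cdot 3 = 28389$)
$t + v = \frac{1}{42972} + 28389 = \frac{1219932109}{42972}$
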